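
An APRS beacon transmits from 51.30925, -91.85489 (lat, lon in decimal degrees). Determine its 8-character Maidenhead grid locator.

Offset from 180°W / 90°S: lon 88.14511°, lat 141.30925°.
Field: lon ⌊88.14511/20⌋ = 4 → E; lat ⌊141.30925/10⌋ = 14 → O.
Square: lon ⌊8.14511/2⌋ = 4; lat ⌊1.30925/1⌋ = 1.
Subsquare: lon ⌊0.14511/0.0833333⌋ = 1 → b; lat ⌊0.30925/0.0416667⌋ = 7 → h.
Extended square: lon ⌊0.06178/0.00833333⌋ = 7; lat ⌊0.01758/0.00416667⌋ = 4.

EO41bh74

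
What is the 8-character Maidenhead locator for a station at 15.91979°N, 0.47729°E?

JK05fw70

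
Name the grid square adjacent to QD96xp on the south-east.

RD06ao

Longitude subsquare x = 23; +1 → 24, wraps to 0 = a, carry into square.
Longitude square 9; +1 → 10, wraps to 0, carry into field.
Longitude field Q = 16; +1 → 17 = R.
Latitude subsquare p = 15; −1 → 14 = o.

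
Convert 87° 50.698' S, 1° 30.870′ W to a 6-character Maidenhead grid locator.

Add 180° to longitude and 90° to latitude: 178.4855, 2.1550.
Field: lon ⌊178.4855/20⌋ = 8 → I; lat ⌊2.1550/10⌋ = 0 → A.
Square: lon ⌊18.4855/2⌋ = 9; lat ⌊2.1550/1⌋ = 2.
Subsquare: lon ⌊0.4855/0.0833333⌋ = 5 → f; lat ⌊0.1550/0.0416667⌋ = 3 → d.

IA92fd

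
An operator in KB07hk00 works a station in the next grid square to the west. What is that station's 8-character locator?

KB07gk90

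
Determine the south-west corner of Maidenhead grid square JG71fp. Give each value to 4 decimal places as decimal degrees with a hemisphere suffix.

28.3750° S, 14.4167° E

Field J=9, G=6: +9·20° lon, +6·10° lat → SW at lon 0°, lat -30°.
Square 7, 1: +7·2° lon, +1·1° lat → SW at lon 14°, lat -29°.
Subsquare f=5, p=15: +5·0.0833333° lon, +15·0.0416667° lat → SW at lon 14.4167°, lat -28.375°.
latitude 28.3750° S, longitude 14.4167° E.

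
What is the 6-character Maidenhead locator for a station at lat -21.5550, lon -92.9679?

Add 180° to longitude and 90° to latitude: 87.0321, 68.4450.
Field: lon ⌊87.0321/20⌋ = 4 → E; lat ⌊68.4450/10⌋ = 6 → G.
Square: lon ⌊7.0321/2⌋ = 3; lat ⌊8.4450/1⌋ = 8.
Subsquare: lon ⌊1.0321/0.0833333⌋ = 12 → m; lat ⌊0.4450/0.0416667⌋ = 10 → k.

EG38mk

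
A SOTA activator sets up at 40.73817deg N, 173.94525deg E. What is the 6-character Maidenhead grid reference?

RN60xr

Offset from 180°W / 90°S: lon 353.9452°, lat 130.7382°.
Field: 353.9452/20 → 17 → R, 130.7382/10 → 13 → N; chars RN.
Square: 13.9452/2 → 6, 0.7382/1 → 0; chars 60.
Subsquare: 1.9452/0.0833333 → 23 → x, 0.7382/0.0416667 → 17 → r; chars xr.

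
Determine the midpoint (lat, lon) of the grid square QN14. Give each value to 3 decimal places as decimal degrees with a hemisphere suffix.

44.500° N, 143.000° E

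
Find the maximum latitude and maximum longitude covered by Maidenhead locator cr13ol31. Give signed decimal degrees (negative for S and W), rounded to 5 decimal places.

Field C=2, R=17: +2·20° lon, +17·10° lat → SW at lon -140°, lat 80°.
Square 1, 3: +1·2° lon, +3·1° lat → SW at lon -138°, lat 83°.
Subsquare o=14, l=11: +14·0.0833333° lon, +11·0.0416667° lat → SW at lon -136.833°, lat 83.4583°.
Extended square 3, 1: +3·0.00833333° lon, +1·0.00416667° lat → SW at lon -136.808°, lat 83.4625°.
Cell spans 0.00833333° lon × 0.00416667° lat. NE corner is SW corner plus one full cell.
latitude 83.46667, longitude -136.80000.

83.46667, -136.80000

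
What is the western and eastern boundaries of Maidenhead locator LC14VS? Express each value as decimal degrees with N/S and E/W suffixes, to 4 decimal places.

43.7500° E, 43.8333° E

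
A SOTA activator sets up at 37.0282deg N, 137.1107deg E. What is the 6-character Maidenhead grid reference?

PM87na

Offset from 180°W / 90°S: lon 317.1107°, lat 127.0282°.
Field: 317.1107/20 → 15 → P, 127.0282/10 → 12 → M; chars PM.
Square: 17.1107/2 → 8, 7.0282/1 → 7; chars 87.
Subsquare: 1.1107/0.0833333 → 13 → n, 0.0282/0.0416667 → 0 → a; chars na.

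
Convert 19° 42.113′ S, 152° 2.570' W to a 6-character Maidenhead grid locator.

BH30xh

Offset from 180°W / 90°S: lon 27.9572°, lat 70.2981°.
Field: lon ⌊27.9572/20⌋ = 1 → B; lat ⌊70.2981/10⌋ = 7 → H.
Square: lon ⌊7.9572/2⌋ = 3; lat ⌊0.2981/1⌋ = 0.
Subsquare: lon ⌊1.9572/0.0833333⌋ = 23 → x; lat ⌊0.2981/0.0416667⌋ = 7 → h.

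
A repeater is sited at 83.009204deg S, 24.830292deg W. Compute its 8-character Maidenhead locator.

HA76ox07

Offset from 180°W / 90°S: lon 155.16971°, lat 6.99080°.
Field: 155.16971/20 → 7 → H, 6.99080/10 → 0 → A; chars HA.
Square: 15.16971/2 → 7, 6.99080/1 → 6; chars 76.
Subsquare: 1.16971/0.0833333 → 14 → o, 0.99080/0.0416667 → 23 → x; chars ox.
Extended square: 0.00304/0.00833333 → 0, 0.03246/0.00416667 → 7; chars 07.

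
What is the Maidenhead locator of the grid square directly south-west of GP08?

Longitude square 0; −1 → -1, wraps to 9, carry into field.
Longitude field G = 6; −1 → 5 = F.
Latitude square 8; −1 → 7.

FP97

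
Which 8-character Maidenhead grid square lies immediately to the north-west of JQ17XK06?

JQ17wk97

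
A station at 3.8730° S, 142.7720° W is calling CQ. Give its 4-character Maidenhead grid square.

BI86

Offset from 180°W / 90°S: lon 37.23°, lat 86.13°.
Field: 37.23/20 → 1 → B, 86.13/10 → 8 → I; chars BI.
Square: 17.23/2 → 8, 6.13/1 → 6; chars 86.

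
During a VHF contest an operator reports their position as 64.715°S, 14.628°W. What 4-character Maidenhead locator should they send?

Offset from 180°W / 90°S: lon 165.37°, lat 25.28°.
Field: lon ⌊165.37/20⌋ = 8 → I; lat ⌊25.28/10⌋ = 2 → C.
Square: lon ⌊5.37/2⌋ = 2; lat ⌊5.28/1⌋ = 5.

IC25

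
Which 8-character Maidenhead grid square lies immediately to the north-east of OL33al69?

Longitude extended square 6; +1 → 7.
Latitude extended square 9; +1 → 10, wraps to 0, carry into subsquare.
Latitude subsquare l = 11; +1 → 12 = m.

OL33am70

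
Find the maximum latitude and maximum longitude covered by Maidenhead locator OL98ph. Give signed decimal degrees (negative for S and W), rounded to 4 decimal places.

28.3333, 119.3333

Field O=14, L=11: +14·20° lon, +11·10° lat → SW at lon 100°, lat 20°.
Square 9, 8: +9·2° lon, +8·1° lat → SW at lon 118°, lat 28°.
Subsquare p=15, h=7: +15·0.0833333° lon, +7·0.0416667° lat → SW at lon 119.25°, lat 28.2917°.
Cell spans 0.0833333° lon × 0.0416667° lat. NE corner is SW corner plus one full cell.
latitude 28.3333, longitude 119.3333.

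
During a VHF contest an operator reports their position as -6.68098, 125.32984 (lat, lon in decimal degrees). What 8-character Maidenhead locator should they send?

Shift to the Maidenhead origin (180°W, 90°S): lon 305.32984, lat 83.31902.
Field: lon ⌊305.32984/20⌋ = 15 → P; lat ⌊83.31902/10⌋ = 8 → I.
Square: lon ⌊5.32984/2⌋ = 2; lat ⌊3.31902/1⌋ = 3.
Subsquare: lon ⌊1.32984/0.0833333⌋ = 15 → p; lat ⌊0.31902/0.0416667⌋ = 7 → h.
Extended square: lon ⌊0.07984/0.00833333⌋ = 9; lat ⌊0.02735/0.00416667⌋ = 6.

PI23ph96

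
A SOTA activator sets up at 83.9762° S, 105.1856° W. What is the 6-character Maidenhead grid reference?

Shift to the Maidenhead origin (180°W, 90°S): lon 74.8144, lat 6.0238.
Field: 74.8144/20 → 3 → D, 6.0238/10 → 0 → A; chars DA.
Square: 14.8144/2 → 7, 6.0238/1 → 6; chars 76.
Subsquare: 0.8144/0.0833333 → 9 → j, 0.0238/0.0416667 → 0 → a; chars ja.

DA76ja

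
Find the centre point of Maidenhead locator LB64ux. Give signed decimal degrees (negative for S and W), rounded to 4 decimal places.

Field L=11, B=1: +11·20° lon, +1·10° lat → SW at lon 40°, lat -80°.
Square 6, 4: +6·2° lon, +4·1° lat → SW at lon 52°, lat -76°.
Subsquare u=20, x=23: +20·0.0833333° lon, +23·0.0416667° lat → SW at lon 53.6667°, lat -75.0417°.
Cell spans 0.0833333° lon × 0.0416667° lat. Centre is SW corner plus half of each.
latitude -75.0208, longitude 53.7083.

-75.0208, 53.7083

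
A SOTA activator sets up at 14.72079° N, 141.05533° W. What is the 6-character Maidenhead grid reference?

BK94lr

Add 180° to longitude and 90° to latitude: 38.9447, 104.7208.
Field: lon ⌊38.9447/20⌋ = 1 → B; lat ⌊104.7208/10⌋ = 10 → K.
Square: lon ⌊18.9447/2⌋ = 9; lat ⌊4.7208/1⌋ = 4.
Subsquare: lon ⌊0.9447/0.0833333⌋ = 11 → l; lat ⌊0.7208/0.0416667⌋ = 17 → r.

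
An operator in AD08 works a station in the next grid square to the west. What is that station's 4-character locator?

RD98

Longitude square 0; −1 → -1, wraps to 9, carry into field.
Longitude field A = 0; −1 → -1, wraps to 17 = R, wrapping around the antimeridian.
The latitude characters are unchanged.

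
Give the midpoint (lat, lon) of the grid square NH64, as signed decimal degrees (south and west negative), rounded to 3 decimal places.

-15.500, 93.000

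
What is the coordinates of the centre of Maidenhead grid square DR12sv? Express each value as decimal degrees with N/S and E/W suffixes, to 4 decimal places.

82.8958° N, 116.4583° W

Field D=3, R=17: +3·20° lon, +17·10° lat → SW at lon -120°, lat 80°.
Square 1, 2: +1·2° lon, +2·1° lat → SW at lon -118°, lat 82°.
Subsquare s=18, v=21: +18·0.0833333° lon, +21·0.0416667° lat → SW at lon -116.5°, lat 82.875°.
Cell spans 0.0833333° lon × 0.0416667° lat. Centre is SW corner plus half of each.
latitude 82.8958° N, longitude 116.4583° W.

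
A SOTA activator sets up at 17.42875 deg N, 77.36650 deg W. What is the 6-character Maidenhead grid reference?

Offset from 180°W / 90°S: lon 102.6335°, lat 107.4288°.
Field: 102.6335/20 → 5 → F, 107.4288/10 → 10 → K; chars FK.
Square: 2.6335/2 → 1, 7.4288/1 → 7; chars 17.
Subsquare: 0.6335/0.0833333 → 7 → h, 0.4288/0.0416667 → 10 → k; chars hk.

FK17hk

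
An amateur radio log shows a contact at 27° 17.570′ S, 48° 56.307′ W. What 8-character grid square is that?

Offset from 180°W / 90°S: lon 131.06155°, lat 62.70717°.
Field: lon ⌊131.06155/20⌋ = 6 → G; lat ⌊62.70717/10⌋ = 6 → G.
Square: lon ⌊11.06155/2⌋ = 5; lat ⌊2.70717/1⌋ = 2.
Subsquare: lon ⌊1.06155/0.0833333⌋ = 12 → m; lat ⌊0.70717/0.0416667⌋ = 16 → q.
Extended square: lon ⌊0.06155/0.00833333⌋ = 7; lat ⌊0.04050/0.00416667⌋ = 9.

GG52mq79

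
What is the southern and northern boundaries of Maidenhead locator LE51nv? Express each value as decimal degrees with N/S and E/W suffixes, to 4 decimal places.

Field L=11, E=4: +11·20° lon, +4·10° lat → SW at lon 40°, lat -50°.
Square 5, 1: +5·2° lon, +1·1° lat → SW at lon 50°, lat -49°.
Subsquare n=13, v=21: +13·0.0833333° lon, +21·0.0416667° lat → SW at lon 51.0833°, lat -48.125°.
Cell spans 0.0833333° lon × 0.0416667° lat.
south 48.1250° S, north 48.0833° S.

48.1250° S, 48.0833° S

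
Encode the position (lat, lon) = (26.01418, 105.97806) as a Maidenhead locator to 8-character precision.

OL26xa73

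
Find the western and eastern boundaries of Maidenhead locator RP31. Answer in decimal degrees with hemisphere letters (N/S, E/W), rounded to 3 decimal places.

166.000° E, 168.000° E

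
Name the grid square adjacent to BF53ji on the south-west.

BF53ih

Longitude subsquare j = 9; −1 → 8 = i.
Latitude subsquare i = 8; −1 → 7 = h.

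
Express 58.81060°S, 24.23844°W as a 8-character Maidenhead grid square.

HD71ve15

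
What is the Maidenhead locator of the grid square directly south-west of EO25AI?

Longitude subsquare a = 0; −1 → -1, wraps to 23 = x, carry into square.
Longitude square 2; −1 → 1.
Latitude subsquare i = 8; −1 → 7 = h.

EO15xh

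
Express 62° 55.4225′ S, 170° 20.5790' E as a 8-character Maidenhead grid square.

RC57eb18

Offset from 180°W / 90°S: lon 350.34298°, lat 27.07629°.
Field: lon ⌊350.34298/20⌋ = 17 → R; lat ⌊27.07629/10⌋ = 2 → C.
Square: lon ⌊10.34298/2⌋ = 5; lat ⌊7.07629/1⌋ = 7.
Subsquare: lon ⌊0.34298/0.0833333⌋ = 4 → e; lat ⌊0.07629/0.0416667⌋ = 1 → b.
Extended square: lon ⌊0.00965/0.00833333⌋ = 1; lat ⌊0.03463/0.00416667⌋ = 8.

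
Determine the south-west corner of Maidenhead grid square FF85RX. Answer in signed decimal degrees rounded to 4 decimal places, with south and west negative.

-34.0417, -62.5833

Field F=5, F=5: +5·20° lon, +5·10° lat → SW at lon -80°, lat -40°.
Square 8, 5: +8·2° lon, +5·1° lat → SW at lon -64°, lat -35°.
Subsquare r=17, x=23: +17·0.0833333° lon, +23·0.0416667° lat → SW at lon -62.5833°, lat -34.0417°.
latitude -34.0417, longitude -62.5833.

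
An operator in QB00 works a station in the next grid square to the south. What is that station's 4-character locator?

Latitude square 0; −1 → -1, wraps to 9, carry into field.
Latitude field B = 1; −1 → 0 = A.
The longitude characters are unchanged.

QA09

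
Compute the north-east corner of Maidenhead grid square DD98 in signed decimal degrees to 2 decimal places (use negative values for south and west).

-51.00, -100.00

Field D=3, D=3: +3·20° lon, +3·10° lat → SW at lon -120°, lat -60°.
Square 9, 8: +9·2° lon, +8·1° lat → SW at lon -102°, lat -52°.
Cell spans 2° lon × 1° lat. NE corner is SW corner plus one full cell.
latitude -51.00, longitude -100.00.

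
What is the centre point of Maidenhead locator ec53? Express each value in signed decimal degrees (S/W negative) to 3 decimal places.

-66.500, -89.000

Field E=4, C=2: +4·20° lon, +2·10° lat → SW at lon -100°, lat -70°.
Square 5, 3: +5·2° lon, +3·1° lat → SW at lon -90°, lat -67°.
Cell spans 2° lon × 1° lat. Centre is SW corner plus half of each.
latitude -66.500, longitude -89.000.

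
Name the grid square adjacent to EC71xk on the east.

EC81ak

Longitude subsquare x = 23; +1 → 24, wraps to 0 = a, carry into square.
Longitude square 7; +1 → 8.
The latitude characters are unchanged.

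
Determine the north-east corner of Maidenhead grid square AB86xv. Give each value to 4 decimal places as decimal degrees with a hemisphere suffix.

73.0833° S, 162.0000° W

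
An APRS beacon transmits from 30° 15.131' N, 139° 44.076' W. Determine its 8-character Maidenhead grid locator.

CM00dg10

Add 180° to longitude and 90° to latitude: 40.26540, 120.25218.
Field (20°×10°, letters A–R): 40.26540/20 → 2 → C, 120.25218/10 → 12 → M; chars CM.
Square (2°×1°, digits 0–9): 0.26540/2 → 0, 0.25218/1 → 0; chars 00.
Subsquare (5′×2.5′, letters a–x): 0.26540/0.0833333 → 3 → d, 0.25218/0.0416667 → 6 → g; chars dg.
Extended square (30″×15″, digits 0–9): 0.01540/0.00833333 → 1, 0.00218/0.00416667 → 0; chars 10.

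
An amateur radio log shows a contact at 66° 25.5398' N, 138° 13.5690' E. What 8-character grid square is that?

Offset from 180°W / 90°S: lon 318.22615°, lat 156.42566°.
Field: 318.22615/20 → 15 → P, 156.42566/10 → 15 → P; chars PP.
Square: 18.22615/2 → 9, 6.42566/1 → 6; chars 96.
Subsquare: 0.22615/0.0833333 → 2 → c, 0.42566/0.0416667 → 10 → k; chars ck.
Extended square: 0.05948/0.00833333 → 7, 0.00900/0.00416667 → 2; chars 72.

PP96ck72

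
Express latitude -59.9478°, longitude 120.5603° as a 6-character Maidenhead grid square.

Add 180° to longitude and 90° to latitude: 300.5603, 30.0522.
Field: lon ⌊300.5603/20⌋ = 15 → P; lat ⌊30.0522/10⌋ = 3 → D.
Square: lon ⌊0.5603/2⌋ = 0; lat ⌊0.0522/1⌋ = 0.
Subsquare: lon ⌊0.5603/0.0833333⌋ = 6 → g; lat ⌊0.0522/0.0416667⌋ = 1 → b.

PD00gb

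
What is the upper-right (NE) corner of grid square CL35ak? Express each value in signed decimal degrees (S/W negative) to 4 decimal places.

25.4583, -133.9167

Field C=2, L=11: +2·20° lon, +11·10° lat → SW at lon -140°, lat 20°.
Square 3, 5: +3·2° lon, +5·1° lat → SW at lon -134°, lat 25°.
Subsquare a=0, k=10: +0·0.0833333° lon, +10·0.0416667° lat → SW at lon -134°, lat 25.4167°.
Cell spans 0.0833333° lon × 0.0416667° lat. NE corner is SW corner plus one full cell.
latitude 25.4583, longitude -133.9167.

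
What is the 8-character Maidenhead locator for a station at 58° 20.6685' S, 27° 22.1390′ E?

Add 180° to longitude and 90° to latitude: 207.36898, 31.65552.
Field: 207.36898/20 → 10 → K, 31.65552/10 → 3 → D; chars KD.
Square: 7.36898/2 → 3, 1.65552/1 → 1; chars 31.
Subsquare: 1.36898/0.0833333 → 16 → q, 0.65552/0.0416667 → 15 → p; chars qp.
Extended square: 0.03565/0.00833333 → 4, 0.03052/0.00416667 → 7; chars 47.

KD31qp47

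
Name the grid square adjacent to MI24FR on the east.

MI24gr

Longitude subsquare f = 5; +1 → 6 = g.
The latitude characters are unchanged.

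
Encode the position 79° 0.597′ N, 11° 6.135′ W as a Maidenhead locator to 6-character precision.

Add 180° to longitude and 90° to latitude: 168.8978, 169.0100.
Field (20°×10°, letters A–R): 168.8978/20 → 8 → I, 169.0100/10 → 16 → Q; chars IQ.
Square (2°×1°, digits 0–9): 8.8978/2 → 4, 9.0100/1 → 9; chars 49.
Subsquare (5′×2.5′, letters a–x): 0.8978/0.0833333 → 10 → k, 0.0100/0.0416667 → 0 → a; chars ka.

IQ49ka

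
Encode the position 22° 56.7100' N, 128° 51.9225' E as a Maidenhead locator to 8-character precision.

Shift to the Maidenhead origin (180°W, 90°S): lon 308.86537, lat 112.94517.
Field: 308.86537/20 → 15 → P, 112.94517/10 → 11 → L; chars PL.
Square: 8.86537/2 → 4, 2.94517/1 → 2; chars 42.
Subsquare: 0.86537/0.0833333 → 10 → k, 0.94517/0.0416667 → 22 → w; chars kw.
Extended square: 0.03204/0.00833333 → 3, 0.02850/0.00416667 → 6; chars 36.

PL42kw36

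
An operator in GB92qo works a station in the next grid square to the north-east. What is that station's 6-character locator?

Longitude subsquare q = 16; +1 → 17 = r.
Latitude subsquare o = 14; +1 → 15 = p.

GB92rp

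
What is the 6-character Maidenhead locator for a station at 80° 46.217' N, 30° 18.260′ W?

Add 180° to longitude and 90° to latitude: 149.6957, 170.7703.
Field: lon ⌊149.6957/20⌋ = 7 → H; lat ⌊170.7703/10⌋ = 17 → R.
Square: lon ⌊9.6957/2⌋ = 4; lat ⌊0.7703/1⌋ = 0.
Subsquare: lon ⌊1.6957/0.0833333⌋ = 20 → u; lat ⌊0.7703/0.0416667⌋ = 18 → s.

HR40us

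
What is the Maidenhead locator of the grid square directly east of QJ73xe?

Longitude subsquare x = 23; +1 → 24, wraps to 0 = a, carry into square.
Longitude square 7; +1 → 8.
The latitude characters are unchanged.

QJ83ae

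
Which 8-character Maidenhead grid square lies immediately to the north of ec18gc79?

EC18gd70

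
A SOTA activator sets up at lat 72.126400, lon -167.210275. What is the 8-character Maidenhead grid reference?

AQ62jd40

Add 180° to longitude and 90° to latitude: 12.78973, 162.12640.
Field: 12.78973/20 → 0 → A, 162.12640/10 → 16 → Q; chars AQ.
Square: 12.78973/2 → 6, 2.12640/1 → 2; chars 62.
Subsquare: 0.78973/0.0833333 → 9 → j, 0.12640/0.0416667 → 3 → d; chars jd.
Extended square: 0.03973/0.00833333 → 4, 0.00140/0.00416667 → 0; chars 40.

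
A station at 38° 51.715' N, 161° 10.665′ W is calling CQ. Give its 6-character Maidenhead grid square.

AM98ju

Add 180° to longitude and 90° to latitude: 18.8222, 128.8619.
Field: 18.8222/20 → 0 → A, 128.8619/10 → 12 → M; chars AM.
Square: 18.8222/2 → 9, 8.8619/1 → 8; chars 98.
Subsquare: 0.8222/0.0833333 → 9 → j, 0.8619/0.0416667 → 20 → u; chars ju.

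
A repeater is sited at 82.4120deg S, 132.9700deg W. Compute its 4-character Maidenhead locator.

CA37

Add 180° to longitude and 90° to latitude: 47.03, 7.59.
Field (20°×10°, letters A–R): 47.03/20 → 2 → C, 7.59/10 → 0 → A; chars CA.
Square (2°×1°, digits 0–9): 7.03/2 → 3, 7.59/1 → 7; chars 37.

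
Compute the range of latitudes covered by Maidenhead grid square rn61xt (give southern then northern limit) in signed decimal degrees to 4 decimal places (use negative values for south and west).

Field R=17, N=13: +17·20° lon, +13·10° lat → SW at lon 160°, lat 40°.
Square 6, 1: +6·2° lon, +1·1° lat → SW at lon 172°, lat 41°.
Subsquare x=23, t=19: +23·0.0833333° lon, +19·0.0416667° lat → SW at lon 173.917°, lat 41.7917°.
Cell spans 0.0833333° lon × 0.0416667° lat.
south 41.7917, north 41.8333.

41.7917, 41.8333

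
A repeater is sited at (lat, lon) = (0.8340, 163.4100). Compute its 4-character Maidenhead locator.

RJ10

Shift to the Maidenhead origin (180°W, 90°S): lon 343.41, lat 90.83.
Field (20°×10°, letters A–R): lon ⌊343.41/20⌋ = 17 → R; lat ⌊90.83/10⌋ = 9 → J.
Square (2°×1°, digits 0–9): lon ⌊3.41/2⌋ = 1; lat ⌊0.83/1⌋ = 0.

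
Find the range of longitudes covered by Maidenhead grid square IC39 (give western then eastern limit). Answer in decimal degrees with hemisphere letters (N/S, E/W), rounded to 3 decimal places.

Field I=8, C=2: +8·20° lon, +2·10° lat → SW at lon -20°, lat -70°.
Square 3, 9: +3·2° lon, +9·1° lat → SW at lon -14°, lat -61°.
Cell spans 2° lon × 1° lat.
west 14.000° W, east 12.000° W.

14.000° W, 12.000° W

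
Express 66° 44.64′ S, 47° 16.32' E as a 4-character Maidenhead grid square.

Add 180° to longitude and 90° to latitude: 227.27, 23.26.
Field: 227.27/20 → 11 → L, 23.26/10 → 2 → C; chars LC.
Square: 7.27/2 → 3, 3.26/1 → 3; chars 33.

LC33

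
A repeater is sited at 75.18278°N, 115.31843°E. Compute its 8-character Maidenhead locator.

OQ75pe83

Offset from 180°W / 90°S: lon 295.31843°, lat 165.18278°.
Field: lon ⌊295.31843/20⌋ = 14 → O; lat ⌊165.18278/10⌋ = 16 → Q.
Square: lon ⌊15.31843/2⌋ = 7; lat ⌊5.18278/1⌋ = 5.
Subsquare: lon ⌊1.31843/0.0833333⌋ = 15 → p; lat ⌊0.18278/0.0416667⌋ = 4 → e.
Extended square: lon ⌊0.06843/0.00833333⌋ = 8; lat ⌊0.01611/0.00416667⌋ = 3.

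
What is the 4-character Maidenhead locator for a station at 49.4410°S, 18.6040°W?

IE00

Offset from 180°W / 90°S: lon 161.40°, lat 40.56°.
Field: lon ⌊161.40/20⌋ = 8 → I; lat ⌊40.56/10⌋ = 4 → E.
Square: lon ⌊1.40/2⌋ = 0; lat ⌊0.56/1⌋ = 0.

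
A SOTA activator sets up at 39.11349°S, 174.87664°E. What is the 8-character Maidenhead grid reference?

Shift to the Maidenhead origin (180°W, 90°S): lon 354.87664, lat 50.88651.
Field: 354.87664/20 → 17 → R, 50.88651/10 → 5 → F; chars RF.
Square: 14.87664/2 → 7, 0.88651/1 → 0; chars 70.
Subsquare: 0.87664/0.0833333 → 10 → k, 0.88651/0.0416667 → 21 → v; chars kv.
Extended square: 0.04331/0.00833333 → 5, 0.01151/0.00416667 → 2; chars 52.

RF70kv52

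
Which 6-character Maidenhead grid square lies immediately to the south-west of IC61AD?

Longitude subsquare a = 0; −1 → -1, wraps to 23 = x, carry into square.
Longitude square 6; −1 → 5.
Latitude subsquare d = 3; −1 → 2 = c.

IC51xc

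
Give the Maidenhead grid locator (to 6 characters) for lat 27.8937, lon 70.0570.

Offset from 180°W / 90°S: lon 250.0570°, lat 117.8937°.
Field (20°×10°, letters A–R): 250.0570/20 → 12 → M, 117.8937/10 → 11 → L; chars ML.
Square (2°×1°, digits 0–9): 10.0570/2 → 5, 7.8937/1 → 7; chars 57.
Subsquare (5′×2.5′, letters a–x): 0.0570/0.0833333 → 0 → a, 0.8937/0.0416667 → 21 → v; chars av.

ML57av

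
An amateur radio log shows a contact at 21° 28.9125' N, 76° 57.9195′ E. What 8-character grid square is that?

ML81ll55

Add 180° to longitude and 90° to latitude: 256.96533, 111.48188.
Field: lon ⌊256.96533/20⌋ = 12 → M; lat ⌊111.48188/10⌋ = 11 → L.
Square: lon ⌊16.96533/2⌋ = 8; lat ⌊1.48188/1⌋ = 1.
Subsquare: lon ⌊0.96533/0.0833333⌋ = 11 → l; lat ⌊0.48188/0.0416667⌋ = 11 → l.
Extended square: lon ⌊0.04866/0.00833333⌋ = 5; lat ⌊0.02354/0.00416667⌋ = 5.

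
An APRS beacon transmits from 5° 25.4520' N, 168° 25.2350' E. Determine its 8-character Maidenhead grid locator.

RJ45fk01

Add 180° to longitude and 90° to latitude: 348.42058, 95.42420.
Field: 348.42058/20 → 17 → R, 95.42420/10 → 9 → J; chars RJ.
Square: 8.42058/2 → 4, 5.42420/1 → 5; chars 45.
Subsquare: 0.42058/0.0833333 → 5 → f, 0.42420/0.0416667 → 10 → k; chars fk.
Extended square: 0.00392/0.00833333 → 0, 0.00753/0.00416667 → 1; chars 01.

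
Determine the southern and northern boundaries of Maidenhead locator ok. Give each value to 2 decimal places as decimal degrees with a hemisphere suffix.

10.00° N, 20.00° N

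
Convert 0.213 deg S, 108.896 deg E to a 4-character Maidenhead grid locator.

Shift to the Maidenhead origin (180°W, 90°S): lon 288.90, lat 89.79.
Field: lon ⌊288.90/20⌋ = 14 → O; lat ⌊89.79/10⌋ = 8 → I.
Square: lon ⌊8.90/2⌋ = 4; lat ⌊9.79/1⌋ = 9.

OI49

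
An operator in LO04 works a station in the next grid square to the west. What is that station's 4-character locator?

KO94

Longitude square 0; −1 → -1, wraps to 9, carry into field.
Longitude field L = 11; −1 → 10 = K.
The latitude characters are unchanged.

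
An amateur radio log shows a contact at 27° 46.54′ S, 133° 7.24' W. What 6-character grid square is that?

Add 180° to longitude and 90° to latitude: 46.8793, 62.2243.
Field: 46.8793/20 → 2 → C, 62.2243/10 → 6 → G; chars CG.
Square: 6.8793/2 → 3, 2.2243/1 → 2; chars 32.
Subsquare: 0.8793/0.0833333 → 10 → k, 0.2243/0.0416667 → 5 → f; chars kf.

CG32kf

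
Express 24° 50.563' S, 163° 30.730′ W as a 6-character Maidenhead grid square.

Add 180° to longitude and 90° to latitude: 16.4878, 65.1573.
Field: lon ⌊16.4878/20⌋ = 0 → A; lat ⌊65.1573/10⌋ = 6 → G.
Square: lon ⌊16.4878/2⌋ = 8; lat ⌊5.1573/1⌋ = 5.
Subsquare: lon ⌊0.4878/0.0833333⌋ = 5 → f; lat ⌊0.1573/0.0416667⌋ = 3 → d.

AG85fd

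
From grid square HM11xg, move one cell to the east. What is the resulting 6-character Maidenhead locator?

HM21ag

Longitude subsquare x = 23; +1 → 24, wraps to 0 = a, carry into square.
Longitude square 1; +1 → 2.
The latitude characters are unchanged.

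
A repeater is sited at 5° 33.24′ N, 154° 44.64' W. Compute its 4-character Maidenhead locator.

Offset from 180°W / 90°S: lon 25.26°, lat 95.55°.
Field: 25.26/20 → 1 → B, 95.55/10 → 9 → J; chars BJ.
Square: 5.26/2 → 2, 5.55/1 → 5; chars 25.

BJ25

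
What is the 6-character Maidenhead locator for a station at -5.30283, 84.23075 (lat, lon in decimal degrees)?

Offset from 180°W / 90°S: lon 264.2308°, lat 84.6972°.
Field (20°×10°, letters A–R): lon ⌊264.2308/20⌋ = 13 → N; lat ⌊84.6972/10⌋ = 8 → I.
Square (2°×1°, digits 0–9): lon ⌊4.2308/2⌋ = 2; lat ⌊4.6972/1⌋ = 4.
Subsquare (5′×2.5′, letters a–x): lon ⌊0.2308/0.0833333⌋ = 2 → c; lat ⌊0.6972/0.0416667⌋ = 16 → q.

NI24cq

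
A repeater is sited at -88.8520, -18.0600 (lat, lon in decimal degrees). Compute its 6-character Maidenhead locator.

Offset from 180°W / 90°S: lon 161.9400°, lat 1.1480°.
Field: 161.9400/20 → 8 → I, 1.1480/10 → 0 → A; chars IA.
Square: 1.9400/2 → 0, 1.1480/1 → 1; chars 01.
Subsquare: 1.9400/0.0833333 → 23 → x, 0.1480/0.0416667 → 3 → d; chars xd.

IA01xd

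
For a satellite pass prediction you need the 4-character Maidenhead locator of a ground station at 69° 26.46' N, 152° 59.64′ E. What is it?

Offset from 180°W / 90°S: lon 332.99°, lat 159.44°.
Field: 332.99/20 → 16 → Q, 159.44/10 → 15 → P; chars QP.
Square: 12.99/2 → 6, 9.44/1 → 9; chars 69.

QP69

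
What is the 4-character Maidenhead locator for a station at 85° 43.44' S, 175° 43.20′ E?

RA74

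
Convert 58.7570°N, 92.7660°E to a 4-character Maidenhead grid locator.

Shift to the Maidenhead origin (180°W, 90°S): lon 272.77, lat 148.76.
Field: lon ⌊272.77/20⌋ = 13 → N; lat ⌊148.76/10⌋ = 14 → O.
Square: lon ⌊12.77/2⌋ = 6; lat ⌊8.76/1⌋ = 8.

NO68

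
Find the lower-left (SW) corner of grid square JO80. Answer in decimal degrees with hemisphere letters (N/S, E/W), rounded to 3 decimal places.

50.000° N, 16.000° E

Field J=9, O=14: +9·20° lon, +14·10° lat → SW at lon 0°, lat 50°.
Square 8, 0: +8·2° lon, +0·1° lat → SW at lon 16°, lat 50°.
latitude 50.000° N, longitude 16.000° E.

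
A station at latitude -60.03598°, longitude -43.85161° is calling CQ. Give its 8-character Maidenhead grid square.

GC89bx71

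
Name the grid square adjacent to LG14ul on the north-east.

Longitude subsquare u = 20; +1 → 21 = v.
Latitude subsquare l = 11; +1 → 12 = m.

LG14vm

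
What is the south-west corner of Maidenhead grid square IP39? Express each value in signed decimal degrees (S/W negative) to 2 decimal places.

69.00, -14.00

Field I=8, P=15: +8·20° lon, +15·10° lat → SW at lon -20°, lat 60°.
Square 3, 9: +3·2° lon, +9·1° lat → SW at lon -14°, lat 69°.
latitude 69.00, longitude -14.00.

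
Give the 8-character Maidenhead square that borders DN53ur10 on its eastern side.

Longitude extended square 1; +1 → 2.
The latitude characters are unchanged.

DN53ur20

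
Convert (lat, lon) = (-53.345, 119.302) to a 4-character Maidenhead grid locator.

Shift to the Maidenhead origin (180°W, 90°S): lon 299.30, lat 36.66.
Field (20°×10°, letters A–R): 299.30/20 → 14 → O, 36.66/10 → 3 → D; chars OD.
Square (2°×1°, digits 0–9): 19.30/2 → 9, 6.66/1 → 6; chars 96.

OD96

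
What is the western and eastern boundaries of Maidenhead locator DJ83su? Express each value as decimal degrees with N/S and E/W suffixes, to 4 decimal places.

Field D=3, J=9: +3·20° lon, +9·10° lat → SW at lon -120°, lat 0°.
Square 8, 3: +8·2° lon, +3·1° lat → SW at lon -104°, lat 3°.
Subsquare s=18, u=20: +18·0.0833333° lon, +20·0.0416667° lat → SW at lon -102.5°, lat 3.83333°.
Cell spans 0.0833333° lon × 0.0416667° lat.
west 102.5000° W, east 102.4167° W.

102.5000° W, 102.4167° W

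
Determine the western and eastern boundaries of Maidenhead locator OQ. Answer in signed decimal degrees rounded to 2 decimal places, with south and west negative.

Field O=14, Q=16: +14·20° lon, +16·10° lat → SW at lon 100°, lat 70°.
Cell spans 20° lon × 10° lat.
west 100.00, east 120.00.

100.00, 120.00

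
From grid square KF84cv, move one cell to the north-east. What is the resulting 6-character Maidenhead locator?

Longitude subsquare c = 2; +1 → 3 = d.
Latitude subsquare v = 21; +1 → 22 = w.

KF84dw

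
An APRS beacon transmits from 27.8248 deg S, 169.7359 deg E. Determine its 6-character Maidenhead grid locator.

Shift to the Maidenhead origin (180°W, 90°S): lon 349.7359, lat 62.1752.
Field: lon ⌊349.7359/20⌋ = 17 → R; lat ⌊62.1752/10⌋ = 6 → G.
Square: lon ⌊9.7359/2⌋ = 4; lat ⌊2.1752/1⌋ = 2.
Subsquare: lon ⌊1.7359/0.0833333⌋ = 20 → u; lat ⌊0.1752/0.0416667⌋ = 4 → e.

RG42ue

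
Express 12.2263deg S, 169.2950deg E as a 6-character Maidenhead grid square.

RH47ps

Add 180° to longitude and 90° to latitude: 349.2950, 77.7737.
Field: lon ⌊349.2950/20⌋ = 17 → R; lat ⌊77.7737/10⌋ = 7 → H.
Square: lon ⌊9.2950/2⌋ = 4; lat ⌊7.7737/1⌋ = 7.
Subsquare: lon ⌊1.2950/0.0833333⌋ = 15 → p; lat ⌊0.7737/0.0416667⌋ = 18 → s.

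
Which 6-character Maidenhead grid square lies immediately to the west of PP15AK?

PP05xk

Longitude subsquare a = 0; −1 → -1, wraps to 23 = x, carry into square.
Longitude square 1; −1 → 0.
The latitude characters are unchanged.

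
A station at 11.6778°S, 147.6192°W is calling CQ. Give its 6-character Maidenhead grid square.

Shift to the Maidenhead origin (180°W, 90°S): lon 32.3808, lat 78.3222.
Field: 32.3808/20 → 1 → B, 78.3222/10 → 7 → H; chars BH.
Square: 12.3808/2 → 6, 8.3222/1 → 8; chars 68.
Subsquare: 0.3808/0.0833333 → 4 → e, 0.3222/0.0416667 → 7 → h; chars eh.

BH68eh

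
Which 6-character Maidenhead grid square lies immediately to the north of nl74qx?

NL75qa

Latitude subsquare x = 23; +1 → 24, wraps to 0 = a, carry into square.
Latitude square 4; +1 → 5.
The longitude characters are unchanged.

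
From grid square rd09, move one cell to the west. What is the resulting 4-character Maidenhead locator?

QD99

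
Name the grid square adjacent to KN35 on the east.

Longitude square 3; +1 → 4.
The latitude characters are unchanged.

KN45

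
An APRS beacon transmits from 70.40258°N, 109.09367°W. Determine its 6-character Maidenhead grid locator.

Shift to the Maidenhead origin (180°W, 90°S): lon 70.9063, lat 160.4026.
Field: lon ⌊70.9063/20⌋ = 3 → D; lat ⌊160.4026/10⌋ = 16 → Q.
Square: lon ⌊10.9063/2⌋ = 5; lat ⌊0.4026/1⌋ = 0.
Subsquare: lon ⌊0.9063/0.0833333⌋ = 10 → k; lat ⌊0.4026/0.0416667⌋ = 9 → j.

DQ50kj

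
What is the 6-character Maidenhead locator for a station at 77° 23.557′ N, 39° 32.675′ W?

Shift to the Maidenhead origin (180°W, 90°S): lon 140.4554, lat 167.3926.
Field (20°×10°, letters A–R): 140.4554/20 → 7 → H, 167.3926/10 → 16 → Q; chars HQ.
Square (2°×1°, digits 0–9): 0.4554/2 → 0, 7.3926/1 → 7; chars 07.
Subsquare (5′×2.5′, letters a–x): 0.4554/0.0833333 → 5 → f, 0.3926/0.0416667 → 9 → j; chars fj.

HQ07fj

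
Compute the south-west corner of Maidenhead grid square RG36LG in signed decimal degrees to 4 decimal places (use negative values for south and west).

Field R=17, G=6: +17·20° lon, +6·10° lat → SW at lon 160°, lat -30°.
Square 3, 6: +3·2° lon, +6·1° lat → SW at lon 166°, lat -24°.
Subsquare l=11, g=6: +11·0.0833333° lon, +6·0.0416667° lat → SW at lon 166.917°, lat -23.75°.
latitude -23.7500, longitude 166.9167.

-23.7500, 166.9167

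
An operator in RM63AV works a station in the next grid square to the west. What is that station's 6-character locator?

RM53xv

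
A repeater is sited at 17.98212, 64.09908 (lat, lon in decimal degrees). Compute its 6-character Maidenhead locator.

MK27bx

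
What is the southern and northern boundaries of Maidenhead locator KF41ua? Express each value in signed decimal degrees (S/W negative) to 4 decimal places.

-39.0000, -38.9583

Field K=10, F=5: +10·20° lon, +5·10° lat → SW at lon 20°, lat -40°.
Square 4, 1: +4·2° lon, +1·1° lat → SW at lon 28°, lat -39°.
Subsquare u=20, a=0: +20·0.0833333° lon, +0·0.0416667° lat → SW at lon 29.6667°, lat -39°.
Cell spans 0.0833333° lon × 0.0416667° lat.
south -39.0000, north -38.9583.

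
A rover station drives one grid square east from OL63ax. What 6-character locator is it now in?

OL63bx

Longitude subsquare a = 0; +1 → 1 = b.
The latitude characters are unchanged.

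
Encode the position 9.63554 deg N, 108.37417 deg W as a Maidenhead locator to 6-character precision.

DJ59tp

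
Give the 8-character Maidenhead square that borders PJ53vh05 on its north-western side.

PJ53uh96

Longitude extended square 0; −1 → -1, wraps to 9, carry into subsquare.
Longitude subsquare v = 21; −1 → 20 = u.
Latitude extended square 5; +1 → 6.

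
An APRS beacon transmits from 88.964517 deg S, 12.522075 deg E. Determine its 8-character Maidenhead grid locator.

Add 180° to longitude and 90° to latitude: 192.52208, 1.03548.
Field: 192.52208/20 → 9 → J, 1.03548/10 → 0 → A; chars JA.
Square: 12.52208/2 → 6, 1.03548/1 → 1; chars 61.
Subsquare: 0.52208/0.0833333 → 6 → g, 0.03548/0.0416667 → 0 → a; chars ga.
Extended square: 0.02208/0.00833333 → 2, 0.03548/0.00416667 → 8; chars 28.

JA61ga28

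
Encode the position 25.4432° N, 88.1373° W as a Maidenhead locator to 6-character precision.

Add 180° to longitude and 90° to latitude: 91.8627, 115.4432.
Field: 91.8627/20 → 4 → E, 115.4432/10 → 11 → L; chars EL.
Square: 11.8627/2 → 5, 5.4432/1 → 5; chars 55.
Subsquare: 1.8627/0.0833333 → 22 → w, 0.4432/0.0416667 → 10 → k; chars wk.

EL55wk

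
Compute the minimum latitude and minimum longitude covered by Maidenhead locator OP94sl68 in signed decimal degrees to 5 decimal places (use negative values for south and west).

Field O=14, P=15: +14·20° lon, +15·10° lat → SW at lon 100°, lat 60°.
Square 9, 4: +9·2° lon, +4·1° lat → SW at lon 118°, lat 64°.
Subsquare s=18, l=11: +18·0.0833333° lon, +11·0.0416667° lat → SW at lon 119.5°, lat 64.4583°.
Extended square 6, 8: +6·0.00833333° lon, +8·0.00416667° lat → SW at lon 119.55°, lat 64.4917°.
latitude 64.49167, longitude 119.55000.

64.49167, 119.55000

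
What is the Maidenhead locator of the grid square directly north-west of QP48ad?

QP38xe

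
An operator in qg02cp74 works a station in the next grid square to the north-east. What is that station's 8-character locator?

Longitude extended square 7; +1 → 8.
Latitude extended square 4; +1 → 5.

QG02cp85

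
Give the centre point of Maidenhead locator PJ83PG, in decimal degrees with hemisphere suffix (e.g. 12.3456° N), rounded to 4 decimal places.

3.2708° N, 137.2917° E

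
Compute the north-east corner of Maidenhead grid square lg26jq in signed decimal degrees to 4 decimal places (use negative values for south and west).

Field L=11, G=6: +11·20° lon, +6·10° lat → SW at lon 40°, lat -30°.
Square 2, 6: +2·2° lon, +6·1° lat → SW at lon 44°, lat -24°.
Subsquare j=9, q=16: +9·0.0833333° lon, +16·0.0416667° lat → SW at lon 44.75°, lat -23.3333°.
Cell spans 0.0833333° lon × 0.0416667° lat. NE corner is SW corner plus one full cell.
latitude -23.2917, longitude 44.8333.

-23.2917, 44.8333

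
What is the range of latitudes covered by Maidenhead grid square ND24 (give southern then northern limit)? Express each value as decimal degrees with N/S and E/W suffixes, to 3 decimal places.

56.000° S, 55.000° S

Field N=13, D=3: +13·20° lon, +3·10° lat → SW at lon 80°, lat -60°.
Square 2, 4: +2·2° lon, +4·1° lat → SW at lon 84°, lat -56°.
Cell spans 2° lon × 1° lat.
south 56.000° S, north 55.000° S.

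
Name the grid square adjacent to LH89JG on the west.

Longitude subsquare j = 9; −1 → 8 = i.
The latitude characters are unchanged.

LH89ig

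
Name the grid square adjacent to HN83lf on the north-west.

Longitude subsquare l = 11; −1 → 10 = k.
Latitude subsquare f = 5; +1 → 6 = g.

HN83kg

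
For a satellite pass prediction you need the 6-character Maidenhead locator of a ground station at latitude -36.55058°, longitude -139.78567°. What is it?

CF03ck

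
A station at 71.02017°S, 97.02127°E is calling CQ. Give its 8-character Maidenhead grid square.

NB88mx25

Offset from 180°W / 90°S: lon 277.02127°, lat 18.97983°.
Field (20°×10°, letters A–R): lon ⌊277.02127/20⌋ = 13 → N; lat ⌊18.97983/10⌋ = 1 → B.
Square (2°×1°, digits 0–9): lon ⌊17.02127/2⌋ = 8; lat ⌊8.97983/1⌋ = 8.
Subsquare (5′×2.5′, letters a–x): lon ⌊1.02127/0.0833333⌋ = 12 → m; lat ⌊0.97983/0.0416667⌋ = 23 → x.
Extended square (30″×15″, digits 0–9): lon ⌊0.02127/0.00833333⌋ = 2; lat ⌊0.02150/0.00416667⌋ = 5.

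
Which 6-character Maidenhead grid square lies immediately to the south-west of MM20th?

Longitude subsquare t = 19; −1 → 18 = s.
Latitude subsquare h = 7; −1 → 6 = g.

MM20sg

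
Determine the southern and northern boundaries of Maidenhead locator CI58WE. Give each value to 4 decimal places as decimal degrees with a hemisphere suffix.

1.8333° S, 1.7917° S

Field C=2, I=8: +2·20° lon, +8·10° lat → SW at lon -140°, lat -10°.
Square 5, 8: +5·2° lon, +8·1° lat → SW at lon -130°, lat -2°.
Subsquare w=22, e=4: +22·0.0833333° lon, +4·0.0416667° lat → SW at lon -128.167°, lat -1.83333°.
Cell spans 0.0833333° lon × 0.0416667° lat.
south 1.8333° S, north 1.7917° S.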